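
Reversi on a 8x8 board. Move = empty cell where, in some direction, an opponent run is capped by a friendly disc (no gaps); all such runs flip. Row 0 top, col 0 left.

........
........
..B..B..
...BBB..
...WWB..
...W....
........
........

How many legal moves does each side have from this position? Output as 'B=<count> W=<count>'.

-- B to move --
(3,2): no bracket -> illegal
(4,2): flips 2 -> legal
(5,2): flips 1 -> legal
(5,4): flips 1 -> legal
(5,5): flips 1 -> legal
(6,2): flips 2 -> legal
(6,3): flips 2 -> legal
(6,4): no bracket -> illegal
B mobility = 6
-- W to move --
(1,1): flips 2 -> legal
(1,2): no bracket -> illegal
(1,3): no bracket -> illegal
(1,4): no bracket -> illegal
(1,5): no bracket -> illegal
(1,6): flips 2 -> legal
(2,1): no bracket -> illegal
(2,3): flips 1 -> legal
(2,4): flips 1 -> legal
(2,6): flips 1 -> legal
(3,1): no bracket -> illegal
(3,2): no bracket -> illegal
(3,6): no bracket -> illegal
(4,2): no bracket -> illegal
(4,6): flips 1 -> legal
(5,4): no bracket -> illegal
(5,5): no bracket -> illegal
(5,6): no bracket -> illegal
W mobility = 6

Answer: B=6 W=6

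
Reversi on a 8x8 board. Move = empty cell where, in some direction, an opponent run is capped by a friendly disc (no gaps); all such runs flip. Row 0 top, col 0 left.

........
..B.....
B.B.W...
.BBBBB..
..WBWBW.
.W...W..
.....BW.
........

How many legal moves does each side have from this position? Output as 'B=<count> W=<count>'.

Answer: B=12 W=6

Derivation:
-- B to move --
(1,3): flips 1 -> legal
(1,4): flips 1 -> legal
(1,5): flips 1 -> legal
(2,3): no bracket -> illegal
(2,5): no bracket -> illegal
(3,6): no bracket -> illegal
(3,7): no bracket -> illegal
(4,0): no bracket -> illegal
(4,1): flips 1 -> legal
(4,7): flips 1 -> legal
(5,0): no bracket -> illegal
(5,2): flips 1 -> legal
(5,3): flips 2 -> legal
(5,4): flips 1 -> legal
(5,6): no bracket -> illegal
(5,7): flips 1 -> legal
(6,0): flips 2 -> legal
(6,1): no bracket -> illegal
(6,2): no bracket -> illegal
(6,4): no bracket -> illegal
(6,7): flips 1 -> legal
(7,5): no bracket -> illegal
(7,6): no bracket -> illegal
(7,7): flips 3 -> legal
B mobility = 12
-- W to move --
(0,1): no bracket -> illegal
(0,2): flips 3 -> legal
(0,3): no bracket -> illegal
(1,0): no bracket -> illegal
(1,1): flips 2 -> legal
(1,3): no bracket -> illegal
(2,1): no bracket -> illegal
(2,3): no bracket -> illegal
(2,5): flips 2 -> legal
(2,6): flips 1 -> legal
(3,0): no bracket -> illegal
(3,6): no bracket -> illegal
(4,0): no bracket -> illegal
(4,1): no bracket -> illegal
(5,2): no bracket -> illegal
(5,3): no bracket -> illegal
(5,4): no bracket -> illegal
(5,6): no bracket -> illegal
(6,4): flips 1 -> legal
(7,4): no bracket -> illegal
(7,5): flips 1 -> legal
(7,6): no bracket -> illegal
W mobility = 6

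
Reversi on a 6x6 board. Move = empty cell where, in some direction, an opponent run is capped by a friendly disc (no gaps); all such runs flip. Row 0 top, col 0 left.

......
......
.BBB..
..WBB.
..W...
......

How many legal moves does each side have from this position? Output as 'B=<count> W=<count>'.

Answer: B=5 W=5

Derivation:
-- B to move --
(3,1): flips 1 -> legal
(4,1): flips 1 -> legal
(4,3): flips 1 -> legal
(5,1): flips 1 -> legal
(5,2): flips 2 -> legal
(5,3): no bracket -> illegal
B mobility = 5
-- W to move --
(1,0): flips 1 -> legal
(1,1): no bracket -> illegal
(1,2): flips 1 -> legal
(1,3): no bracket -> illegal
(1,4): flips 1 -> legal
(2,0): no bracket -> illegal
(2,4): flips 1 -> legal
(2,5): no bracket -> illegal
(3,0): no bracket -> illegal
(3,1): no bracket -> illegal
(3,5): flips 2 -> legal
(4,3): no bracket -> illegal
(4,4): no bracket -> illegal
(4,5): no bracket -> illegal
W mobility = 5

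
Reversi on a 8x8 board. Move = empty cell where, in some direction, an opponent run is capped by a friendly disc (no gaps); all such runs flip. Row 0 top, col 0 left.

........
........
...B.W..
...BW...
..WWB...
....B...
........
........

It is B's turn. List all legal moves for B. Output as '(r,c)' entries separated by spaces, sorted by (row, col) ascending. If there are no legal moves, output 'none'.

(1,4): no bracket -> illegal
(1,5): no bracket -> illegal
(1,6): no bracket -> illegal
(2,4): flips 1 -> legal
(2,6): no bracket -> illegal
(3,1): no bracket -> illegal
(3,2): flips 1 -> legal
(3,5): flips 1 -> legal
(3,6): no bracket -> illegal
(4,1): flips 2 -> legal
(4,5): flips 1 -> legal
(5,1): flips 1 -> legal
(5,2): no bracket -> illegal
(5,3): flips 1 -> legal

Answer: (2,4) (3,2) (3,5) (4,1) (4,5) (5,1) (5,3)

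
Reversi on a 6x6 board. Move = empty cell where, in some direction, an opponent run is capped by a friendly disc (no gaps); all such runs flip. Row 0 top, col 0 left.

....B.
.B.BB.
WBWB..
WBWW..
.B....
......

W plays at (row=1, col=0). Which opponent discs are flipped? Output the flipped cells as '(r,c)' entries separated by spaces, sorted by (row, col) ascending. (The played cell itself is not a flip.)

Answer: (2,1)

Derivation:
Dir NW: edge -> no flip
Dir N: first cell '.' (not opp) -> no flip
Dir NE: first cell '.' (not opp) -> no flip
Dir W: edge -> no flip
Dir E: opp run (1,1), next='.' -> no flip
Dir SW: edge -> no flip
Dir S: first cell 'W' (not opp) -> no flip
Dir SE: opp run (2,1) capped by W -> flip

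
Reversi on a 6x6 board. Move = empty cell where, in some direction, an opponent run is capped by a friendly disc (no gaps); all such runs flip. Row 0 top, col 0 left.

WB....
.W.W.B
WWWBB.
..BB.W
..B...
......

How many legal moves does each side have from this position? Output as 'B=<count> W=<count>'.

-- B to move --
(0,2): flips 1 -> legal
(0,3): flips 1 -> legal
(0,4): no bracket -> illegal
(1,0): flips 1 -> legal
(1,2): flips 1 -> legal
(1,4): no bracket -> illegal
(2,5): no bracket -> illegal
(3,0): no bracket -> illegal
(3,1): flips 2 -> legal
(3,4): no bracket -> illegal
(4,4): no bracket -> illegal
(4,5): no bracket -> illegal
B mobility = 5
-- W to move --
(0,2): flips 1 -> legal
(0,4): no bracket -> illegal
(0,5): no bracket -> illegal
(1,0): no bracket -> illegal
(1,2): no bracket -> illegal
(1,4): no bracket -> illegal
(2,5): flips 2 -> legal
(3,1): no bracket -> illegal
(3,4): no bracket -> illegal
(4,1): no bracket -> illegal
(4,3): flips 3 -> legal
(4,4): flips 1 -> legal
(5,1): no bracket -> illegal
(5,2): flips 2 -> legal
(5,3): no bracket -> illegal
W mobility = 5

Answer: B=5 W=5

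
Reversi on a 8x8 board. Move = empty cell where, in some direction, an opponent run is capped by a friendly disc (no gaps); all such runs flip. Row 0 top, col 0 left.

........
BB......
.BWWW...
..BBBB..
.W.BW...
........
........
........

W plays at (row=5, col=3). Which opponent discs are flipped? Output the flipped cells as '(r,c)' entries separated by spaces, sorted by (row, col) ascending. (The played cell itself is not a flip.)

Dir NW: first cell '.' (not opp) -> no flip
Dir N: opp run (4,3) (3,3) capped by W -> flip
Dir NE: first cell 'W' (not opp) -> no flip
Dir W: first cell '.' (not opp) -> no flip
Dir E: first cell '.' (not opp) -> no flip
Dir SW: first cell '.' (not opp) -> no flip
Dir S: first cell '.' (not opp) -> no flip
Dir SE: first cell '.' (not opp) -> no flip

Answer: (3,3) (4,3)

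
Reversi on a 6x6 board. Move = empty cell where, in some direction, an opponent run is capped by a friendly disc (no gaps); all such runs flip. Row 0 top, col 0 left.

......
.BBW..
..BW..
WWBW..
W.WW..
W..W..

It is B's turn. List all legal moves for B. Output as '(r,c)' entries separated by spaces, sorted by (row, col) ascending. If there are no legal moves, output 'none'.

Answer: (0,4) (1,4) (2,4) (3,4) (4,4) (5,2) (5,4)

Derivation:
(0,2): no bracket -> illegal
(0,3): no bracket -> illegal
(0,4): flips 1 -> legal
(1,4): flips 2 -> legal
(2,0): no bracket -> illegal
(2,1): no bracket -> illegal
(2,4): flips 1 -> legal
(3,4): flips 2 -> legal
(4,1): no bracket -> illegal
(4,4): flips 1 -> legal
(5,1): no bracket -> illegal
(5,2): flips 1 -> legal
(5,4): flips 1 -> legal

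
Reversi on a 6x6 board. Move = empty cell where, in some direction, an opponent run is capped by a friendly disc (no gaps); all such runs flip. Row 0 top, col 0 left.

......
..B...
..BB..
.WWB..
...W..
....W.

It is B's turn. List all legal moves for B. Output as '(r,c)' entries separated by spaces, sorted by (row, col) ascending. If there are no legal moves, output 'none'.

(2,0): no bracket -> illegal
(2,1): no bracket -> illegal
(3,0): flips 2 -> legal
(3,4): no bracket -> illegal
(4,0): flips 1 -> legal
(4,1): flips 1 -> legal
(4,2): flips 1 -> legal
(4,4): no bracket -> illegal
(4,5): no bracket -> illegal
(5,2): no bracket -> illegal
(5,3): flips 1 -> legal
(5,5): no bracket -> illegal

Answer: (3,0) (4,0) (4,1) (4,2) (5,3)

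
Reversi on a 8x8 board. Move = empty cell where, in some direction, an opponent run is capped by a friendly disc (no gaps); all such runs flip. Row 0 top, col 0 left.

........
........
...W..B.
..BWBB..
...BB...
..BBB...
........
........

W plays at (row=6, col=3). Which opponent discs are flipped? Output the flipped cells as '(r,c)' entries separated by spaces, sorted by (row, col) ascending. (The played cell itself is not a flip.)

Answer: (4,3) (5,3)

Derivation:
Dir NW: opp run (5,2), next='.' -> no flip
Dir N: opp run (5,3) (4,3) capped by W -> flip
Dir NE: opp run (5,4), next='.' -> no flip
Dir W: first cell '.' (not opp) -> no flip
Dir E: first cell '.' (not opp) -> no flip
Dir SW: first cell '.' (not opp) -> no flip
Dir S: first cell '.' (not opp) -> no flip
Dir SE: first cell '.' (not opp) -> no flip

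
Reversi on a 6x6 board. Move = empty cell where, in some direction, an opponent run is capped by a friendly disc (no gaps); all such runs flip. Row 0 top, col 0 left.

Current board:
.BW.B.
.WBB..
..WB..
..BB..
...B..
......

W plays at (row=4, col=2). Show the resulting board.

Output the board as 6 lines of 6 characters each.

Place W at (4,2); scan 8 dirs for brackets.
Dir NW: first cell '.' (not opp) -> no flip
Dir N: opp run (3,2) capped by W -> flip
Dir NE: opp run (3,3), next='.' -> no flip
Dir W: first cell '.' (not opp) -> no flip
Dir E: opp run (4,3), next='.' -> no flip
Dir SW: first cell '.' (not opp) -> no flip
Dir S: first cell '.' (not opp) -> no flip
Dir SE: first cell '.' (not opp) -> no flip
All flips: (3,2)

Answer: .BW.B.
.WBB..
..WB..
..WB..
..WB..
......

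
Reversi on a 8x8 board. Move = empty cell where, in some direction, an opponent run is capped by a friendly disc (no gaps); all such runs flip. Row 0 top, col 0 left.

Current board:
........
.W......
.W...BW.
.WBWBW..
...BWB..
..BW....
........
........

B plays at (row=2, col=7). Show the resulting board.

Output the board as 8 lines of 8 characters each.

Answer: ........
.W......
.W...BBB
.WBWBW..
...BWB..
..BW....
........
........

Derivation:
Place B at (2,7); scan 8 dirs for brackets.
Dir NW: first cell '.' (not opp) -> no flip
Dir N: first cell '.' (not opp) -> no flip
Dir NE: edge -> no flip
Dir W: opp run (2,6) capped by B -> flip
Dir E: edge -> no flip
Dir SW: first cell '.' (not opp) -> no flip
Dir S: first cell '.' (not opp) -> no flip
Dir SE: edge -> no flip
All flips: (2,6)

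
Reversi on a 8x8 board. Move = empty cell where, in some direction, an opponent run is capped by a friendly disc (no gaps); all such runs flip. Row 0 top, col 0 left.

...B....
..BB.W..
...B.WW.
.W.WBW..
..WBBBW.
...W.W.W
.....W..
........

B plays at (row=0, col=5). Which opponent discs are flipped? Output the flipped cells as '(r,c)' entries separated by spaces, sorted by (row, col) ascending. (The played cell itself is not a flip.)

Dir NW: edge -> no flip
Dir N: edge -> no flip
Dir NE: edge -> no flip
Dir W: first cell '.' (not opp) -> no flip
Dir E: first cell '.' (not opp) -> no flip
Dir SW: first cell '.' (not opp) -> no flip
Dir S: opp run (1,5) (2,5) (3,5) capped by B -> flip
Dir SE: first cell '.' (not opp) -> no flip

Answer: (1,5) (2,5) (3,5)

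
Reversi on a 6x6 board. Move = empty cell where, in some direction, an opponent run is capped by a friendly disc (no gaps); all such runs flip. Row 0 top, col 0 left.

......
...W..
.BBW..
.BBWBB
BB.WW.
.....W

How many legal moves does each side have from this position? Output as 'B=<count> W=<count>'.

Answer: B=7 W=8

Derivation:
-- B to move --
(0,2): no bracket -> illegal
(0,3): no bracket -> illegal
(0,4): flips 1 -> legal
(1,2): flips 1 -> legal
(1,4): flips 1 -> legal
(2,4): flips 1 -> legal
(4,2): no bracket -> illegal
(4,5): no bracket -> illegal
(5,2): flips 1 -> legal
(5,3): flips 1 -> legal
(5,4): flips 2 -> legal
B mobility = 7
-- W to move --
(1,0): flips 2 -> legal
(1,1): flips 1 -> legal
(1,2): no bracket -> illegal
(2,0): flips 2 -> legal
(2,4): flips 1 -> legal
(2,5): flips 1 -> legal
(3,0): flips 2 -> legal
(4,2): no bracket -> illegal
(4,5): flips 1 -> legal
(5,0): flips 2 -> legal
(5,1): no bracket -> illegal
(5,2): no bracket -> illegal
W mobility = 8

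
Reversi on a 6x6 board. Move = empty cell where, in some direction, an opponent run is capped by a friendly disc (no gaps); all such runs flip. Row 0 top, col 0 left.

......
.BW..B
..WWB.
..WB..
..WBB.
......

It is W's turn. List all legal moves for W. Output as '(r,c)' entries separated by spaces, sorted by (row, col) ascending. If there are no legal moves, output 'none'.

(0,0): flips 1 -> legal
(0,1): no bracket -> illegal
(0,2): no bracket -> illegal
(0,4): no bracket -> illegal
(0,5): no bracket -> illegal
(1,0): flips 1 -> legal
(1,3): no bracket -> illegal
(1,4): no bracket -> illegal
(2,0): no bracket -> illegal
(2,1): no bracket -> illegal
(2,5): flips 1 -> legal
(3,4): flips 1 -> legal
(3,5): no bracket -> illegal
(4,5): flips 2 -> legal
(5,2): no bracket -> illegal
(5,3): flips 2 -> legal
(5,4): flips 1 -> legal
(5,5): flips 2 -> legal

Answer: (0,0) (1,0) (2,5) (3,4) (4,5) (5,3) (5,4) (5,5)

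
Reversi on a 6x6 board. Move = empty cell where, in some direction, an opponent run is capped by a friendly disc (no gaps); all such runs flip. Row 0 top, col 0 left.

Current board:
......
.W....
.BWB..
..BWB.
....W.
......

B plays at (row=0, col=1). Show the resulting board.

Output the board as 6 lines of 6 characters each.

Answer: .B....
.B....
.BWB..
..BWB.
....W.
......

Derivation:
Place B at (0,1); scan 8 dirs for brackets.
Dir NW: edge -> no flip
Dir N: edge -> no flip
Dir NE: edge -> no flip
Dir W: first cell '.' (not opp) -> no flip
Dir E: first cell '.' (not opp) -> no flip
Dir SW: first cell '.' (not opp) -> no flip
Dir S: opp run (1,1) capped by B -> flip
Dir SE: first cell '.' (not opp) -> no flip
All flips: (1,1)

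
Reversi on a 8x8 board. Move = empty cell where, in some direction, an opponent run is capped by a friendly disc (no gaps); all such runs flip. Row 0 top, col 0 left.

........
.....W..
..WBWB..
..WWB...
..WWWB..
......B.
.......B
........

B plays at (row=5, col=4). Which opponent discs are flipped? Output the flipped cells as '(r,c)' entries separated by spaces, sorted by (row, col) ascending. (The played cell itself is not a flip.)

Answer: (4,4)

Derivation:
Dir NW: opp run (4,3) (3,2), next='.' -> no flip
Dir N: opp run (4,4) capped by B -> flip
Dir NE: first cell 'B' (not opp) -> no flip
Dir W: first cell '.' (not opp) -> no flip
Dir E: first cell '.' (not opp) -> no flip
Dir SW: first cell '.' (not opp) -> no flip
Dir S: first cell '.' (not opp) -> no flip
Dir SE: first cell '.' (not opp) -> no flip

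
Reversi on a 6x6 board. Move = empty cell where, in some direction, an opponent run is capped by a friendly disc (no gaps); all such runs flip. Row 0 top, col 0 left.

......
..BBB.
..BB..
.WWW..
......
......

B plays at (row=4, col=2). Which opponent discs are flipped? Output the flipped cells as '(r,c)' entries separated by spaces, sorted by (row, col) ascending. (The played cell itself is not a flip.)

Answer: (3,2)

Derivation:
Dir NW: opp run (3,1), next='.' -> no flip
Dir N: opp run (3,2) capped by B -> flip
Dir NE: opp run (3,3), next='.' -> no flip
Dir W: first cell '.' (not opp) -> no flip
Dir E: first cell '.' (not opp) -> no flip
Dir SW: first cell '.' (not opp) -> no flip
Dir S: first cell '.' (not opp) -> no flip
Dir SE: first cell '.' (not opp) -> no flip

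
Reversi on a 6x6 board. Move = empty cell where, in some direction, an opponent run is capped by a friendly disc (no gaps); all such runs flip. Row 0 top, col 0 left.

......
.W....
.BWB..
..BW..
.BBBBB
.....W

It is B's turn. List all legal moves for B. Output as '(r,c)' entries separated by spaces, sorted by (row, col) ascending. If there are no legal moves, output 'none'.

Answer: (0,0) (0,1) (1,2) (2,4) (3,4)

Derivation:
(0,0): flips 3 -> legal
(0,1): flips 1 -> legal
(0,2): no bracket -> illegal
(1,0): no bracket -> illegal
(1,2): flips 1 -> legal
(1,3): no bracket -> illegal
(2,0): no bracket -> illegal
(2,4): flips 1 -> legal
(3,1): no bracket -> illegal
(3,4): flips 1 -> legal
(5,4): no bracket -> illegal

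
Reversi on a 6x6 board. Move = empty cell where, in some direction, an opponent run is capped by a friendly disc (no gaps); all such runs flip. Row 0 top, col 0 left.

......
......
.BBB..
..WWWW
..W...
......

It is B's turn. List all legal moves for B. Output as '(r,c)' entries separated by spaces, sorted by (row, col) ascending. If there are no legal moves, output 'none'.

Answer: (4,1) (4,3) (4,4) (4,5) (5,2)

Derivation:
(2,4): no bracket -> illegal
(2,5): no bracket -> illegal
(3,1): no bracket -> illegal
(4,1): flips 1 -> legal
(4,3): flips 2 -> legal
(4,4): flips 1 -> legal
(4,5): flips 1 -> legal
(5,1): no bracket -> illegal
(5,2): flips 2 -> legal
(5,3): no bracket -> illegal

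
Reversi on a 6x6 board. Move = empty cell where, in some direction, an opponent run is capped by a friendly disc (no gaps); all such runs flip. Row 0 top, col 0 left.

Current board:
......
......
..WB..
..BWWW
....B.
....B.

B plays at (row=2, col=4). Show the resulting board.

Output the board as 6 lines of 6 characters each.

Place B at (2,4); scan 8 dirs for brackets.
Dir NW: first cell '.' (not opp) -> no flip
Dir N: first cell '.' (not opp) -> no flip
Dir NE: first cell '.' (not opp) -> no flip
Dir W: first cell 'B' (not opp) -> no flip
Dir E: first cell '.' (not opp) -> no flip
Dir SW: opp run (3,3), next='.' -> no flip
Dir S: opp run (3,4) capped by B -> flip
Dir SE: opp run (3,5), next=edge -> no flip
All flips: (3,4)

Answer: ......
......
..WBB.
..BWBW
....B.
....B.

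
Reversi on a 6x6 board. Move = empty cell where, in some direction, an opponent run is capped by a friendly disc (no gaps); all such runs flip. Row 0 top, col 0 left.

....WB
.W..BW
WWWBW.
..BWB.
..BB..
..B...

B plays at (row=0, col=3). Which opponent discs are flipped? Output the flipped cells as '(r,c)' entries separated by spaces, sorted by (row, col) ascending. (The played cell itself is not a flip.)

Answer: (0,4)

Derivation:
Dir NW: edge -> no flip
Dir N: edge -> no flip
Dir NE: edge -> no flip
Dir W: first cell '.' (not opp) -> no flip
Dir E: opp run (0,4) capped by B -> flip
Dir SW: first cell '.' (not opp) -> no flip
Dir S: first cell '.' (not opp) -> no flip
Dir SE: first cell 'B' (not opp) -> no flip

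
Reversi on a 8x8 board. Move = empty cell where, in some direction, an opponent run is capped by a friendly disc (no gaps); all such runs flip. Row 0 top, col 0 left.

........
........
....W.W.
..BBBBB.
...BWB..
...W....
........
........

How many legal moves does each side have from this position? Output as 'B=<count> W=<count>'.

-- B to move --
(1,3): flips 1 -> legal
(1,4): flips 1 -> legal
(1,5): flips 1 -> legal
(1,6): flips 1 -> legal
(1,7): flips 1 -> legal
(2,3): no bracket -> illegal
(2,5): no bracket -> illegal
(2,7): no bracket -> illegal
(3,7): no bracket -> illegal
(4,2): no bracket -> illegal
(5,2): no bracket -> illegal
(5,4): flips 1 -> legal
(5,5): flips 1 -> legal
(6,2): flips 2 -> legal
(6,3): flips 1 -> legal
(6,4): no bracket -> illegal
B mobility = 9
-- W to move --
(2,1): no bracket -> illegal
(2,2): flips 1 -> legal
(2,3): flips 2 -> legal
(2,5): no bracket -> illegal
(2,7): no bracket -> illegal
(3,1): no bracket -> illegal
(3,7): no bracket -> illegal
(4,1): no bracket -> illegal
(4,2): flips 2 -> legal
(4,6): flips 3 -> legal
(4,7): no bracket -> illegal
(5,2): no bracket -> illegal
(5,4): no bracket -> illegal
(5,5): no bracket -> illegal
(5,6): no bracket -> illegal
W mobility = 4

Answer: B=9 W=4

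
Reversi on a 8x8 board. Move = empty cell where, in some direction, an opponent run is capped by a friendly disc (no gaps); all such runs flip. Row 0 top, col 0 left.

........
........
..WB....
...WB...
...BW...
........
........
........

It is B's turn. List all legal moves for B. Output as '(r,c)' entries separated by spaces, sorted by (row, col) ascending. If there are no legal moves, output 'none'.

Answer: (2,1) (3,2) (4,5) (5,4)

Derivation:
(1,1): no bracket -> illegal
(1,2): no bracket -> illegal
(1,3): no bracket -> illegal
(2,1): flips 1 -> legal
(2,4): no bracket -> illegal
(3,1): no bracket -> illegal
(3,2): flips 1 -> legal
(3,5): no bracket -> illegal
(4,2): no bracket -> illegal
(4,5): flips 1 -> legal
(5,3): no bracket -> illegal
(5,4): flips 1 -> legal
(5,5): no bracket -> illegal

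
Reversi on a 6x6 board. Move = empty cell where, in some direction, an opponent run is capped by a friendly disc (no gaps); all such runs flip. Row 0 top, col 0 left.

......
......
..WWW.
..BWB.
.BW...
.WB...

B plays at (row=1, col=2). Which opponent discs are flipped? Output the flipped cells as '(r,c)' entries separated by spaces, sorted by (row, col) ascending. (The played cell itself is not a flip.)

Dir NW: first cell '.' (not opp) -> no flip
Dir N: first cell '.' (not opp) -> no flip
Dir NE: first cell '.' (not opp) -> no flip
Dir W: first cell '.' (not opp) -> no flip
Dir E: first cell '.' (not opp) -> no flip
Dir SW: first cell '.' (not opp) -> no flip
Dir S: opp run (2,2) capped by B -> flip
Dir SE: opp run (2,3) capped by B -> flip

Answer: (2,2) (2,3)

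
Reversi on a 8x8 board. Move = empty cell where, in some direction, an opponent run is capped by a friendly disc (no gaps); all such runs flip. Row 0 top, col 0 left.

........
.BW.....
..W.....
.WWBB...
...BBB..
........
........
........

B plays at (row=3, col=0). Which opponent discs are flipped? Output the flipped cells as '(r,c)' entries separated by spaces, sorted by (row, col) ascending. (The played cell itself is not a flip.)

Dir NW: edge -> no flip
Dir N: first cell '.' (not opp) -> no flip
Dir NE: first cell '.' (not opp) -> no flip
Dir W: edge -> no flip
Dir E: opp run (3,1) (3,2) capped by B -> flip
Dir SW: edge -> no flip
Dir S: first cell '.' (not opp) -> no flip
Dir SE: first cell '.' (not opp) -> no flip

Answer: (3,1) (3,2)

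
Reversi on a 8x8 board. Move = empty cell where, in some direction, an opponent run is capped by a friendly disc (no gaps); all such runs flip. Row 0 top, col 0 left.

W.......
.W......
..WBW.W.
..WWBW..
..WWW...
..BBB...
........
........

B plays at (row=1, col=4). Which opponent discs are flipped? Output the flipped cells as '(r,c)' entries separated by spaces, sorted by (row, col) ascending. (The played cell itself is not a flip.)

Answer: (2,4)

Derivation:
Dir NW: first cell '.' (not opp) -> no flip
Dir N: first cell '.' (not opp) -> no flip
Dir NE: first cell '.' (not opp) -> no flip
Dir W: first cell '.' (not opp) -> no flip
Dir E: first cell '.' (not opp) -> no flip
Dir SW: first cell 'B' (not opp) -> no flip
Dir S: opp run (2,4) capped by B -> flip
Dir SE: first cell '.' (not opp) -> no flip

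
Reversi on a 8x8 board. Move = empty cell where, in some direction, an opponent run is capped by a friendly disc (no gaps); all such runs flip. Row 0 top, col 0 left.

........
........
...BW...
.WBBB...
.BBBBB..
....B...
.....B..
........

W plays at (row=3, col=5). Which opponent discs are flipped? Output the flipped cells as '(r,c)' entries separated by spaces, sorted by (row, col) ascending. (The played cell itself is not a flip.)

Dir NW: first cell 'W' (not opp) -> no flip
Dir N: first cell '.' (not opp) -> no flip
Dir NE: first cell '.' (not opp) -> no flip
Dir W: opp run (3,4) (3,3) (3,2) capped by W -> flip
Dir E: first cell '.' (not opp) -> no flip
Dir SW: opp run (4,4), next='.' -> no flip
Dir S: opp run (4,5), next='.' -> no flip
Dir SE: first cell '.' (not opp) -> no flip

Answer: (3,2) (3,3) (3,4)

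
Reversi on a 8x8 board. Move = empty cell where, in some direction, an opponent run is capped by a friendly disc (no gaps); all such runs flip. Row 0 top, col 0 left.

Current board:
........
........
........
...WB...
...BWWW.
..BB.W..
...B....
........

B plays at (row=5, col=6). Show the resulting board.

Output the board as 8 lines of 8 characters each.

Answer: ........
........
........
...WB...
...BWBW.
..BB.WB.
...B....
........

Derivation:
Place B at (5,6); scan 8 dirs for brackets.
Dir NW: opp run (4,5) capped by B -> flip
Dir N: opp run (4,6), next='.' -> no flip
Dir NE: first cell '.' (not opp) -> no flip
Dir W: opp run (5,5), next='.' -> no flip
Dir E: first cell '.' (not opp) -> no flip
Dir SW: first cell '.' (not opp) -> no flip
Dir S: first cell '.' (not opp) -> no flip
Dir SE: first cell '.' (not opp) -> no flip
All flips: (4,5)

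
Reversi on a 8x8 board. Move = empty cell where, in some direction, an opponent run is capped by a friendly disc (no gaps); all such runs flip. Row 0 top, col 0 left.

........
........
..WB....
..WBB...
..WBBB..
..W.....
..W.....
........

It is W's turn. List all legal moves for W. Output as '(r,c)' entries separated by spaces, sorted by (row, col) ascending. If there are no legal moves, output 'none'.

(1,2): no bracket -> illegal
(1,3): no bracket -> illegal
(1,4): flips 1 -> legal
(2,4): flips 2 -> legal
(2,5): flips 2 -> legal
(3,5): flips 2 -> legal
(3,6): no bracket -> illegal
(4,6): flips 3 -> legal
(5,3): no bracket -> illegal
(5,4): flips 1 -> legal
(5,5): flips 2 -> legal
(5,6): no bracket -> illegal

Answer: (1,4) (2,4) (2,5) (3,5) (4,6) (5,4) (5,5)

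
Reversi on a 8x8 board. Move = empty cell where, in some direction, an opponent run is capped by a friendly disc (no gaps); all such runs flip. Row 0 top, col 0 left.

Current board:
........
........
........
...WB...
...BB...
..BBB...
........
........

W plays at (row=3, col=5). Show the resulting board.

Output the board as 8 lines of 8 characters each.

Place W at (3,5); scan 8 dirs for brackets.
Dir NW: first cell '.' (not opp) -> no flip
Dir N: first cell '.' (not opp) -> no flip
Dir NE: first cell '.' (not opp) -> no flip
Dir W: opp run (3,4) capped by W -> flip
Dir E: first cell '.' (not opp) -> no flip
Dir SW: opp run (4,4) (5,3), next='.' -> no flip
Dir S: first cell '.' (not opp) -> no flip
Dir SE: first cell '.' (not opp) -> no flip
All flips: (3,4)

Answer: ........
........
........
...WWW..
...BB...
..BBB...
........
........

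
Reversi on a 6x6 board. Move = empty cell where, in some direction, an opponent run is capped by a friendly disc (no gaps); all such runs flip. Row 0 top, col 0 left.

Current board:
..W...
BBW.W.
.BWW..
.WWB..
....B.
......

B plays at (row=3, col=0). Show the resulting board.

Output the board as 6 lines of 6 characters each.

Answer: ..W...
BBW.W.
.BWW..
BBBB..
....B.
......

Derivation:
Place B at (3,0); scan 8 dirs for brackets.
Dir NW: edge -> no flip
Dir N: first cell '.' (not opp) -> no flip
Dir NE: first cell 'B' (not opp) -> no flip
Dir W: edge -> no flip
Dir E: opp run (3,1) (3,2) capped by B -> flip
Dir SW: edge -> no flip
Dir S: first cell '.' (not opp) -> no flip
Dir SE: first cell '.' (not opp) -> no flip
All flips: (3,1) (3,2)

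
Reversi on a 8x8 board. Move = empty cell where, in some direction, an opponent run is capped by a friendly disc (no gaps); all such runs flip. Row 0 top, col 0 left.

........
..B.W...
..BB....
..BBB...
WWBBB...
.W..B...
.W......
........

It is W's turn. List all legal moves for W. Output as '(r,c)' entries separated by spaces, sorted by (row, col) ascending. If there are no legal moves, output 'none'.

Answer: (2,4) (4,5)

Derivation:
(0,1): no bracket -> illegal
(0,2): no bracket -> illegal
(0,3): no bracket -> illegal
(1,1): no bracket -> illegal
(1,3): no bracket -> illegal
(2,1): no bracket -> illegal
(2,4): flips 2 -> legal
(2,5): no bracket -> illegal
(3,1): no bracket -> illegal
(3,5): no bracket -> illegal
(4,5): flips 3 -> legal
(5,2): no bracket -> illegal
(5,3): no bracket -> illegal
(5,5): no bracket -> illegal
(6,3): no bracket -> illegal
(6,4): no bracket -> illegal
(6,5): no bracket -> illegal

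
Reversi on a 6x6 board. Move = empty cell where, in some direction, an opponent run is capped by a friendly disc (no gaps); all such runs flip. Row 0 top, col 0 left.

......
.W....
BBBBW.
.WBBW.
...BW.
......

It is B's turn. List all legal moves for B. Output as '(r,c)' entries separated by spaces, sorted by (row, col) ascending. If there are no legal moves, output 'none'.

Answer: (0,0) (0,1) (0,2) (1,5) (2,5) (3,0) (3,5) (4,0) (4,1) (4,2) (4,5) (5,5)

Derivation:
(0,0): flips 1 -> legal
(0,1): flips 1 -> legal
(0,2): flips 1 -> legal
(1,0): no bracket -> illegal
(1,2): no bracket -> illegal
(1,3): no bracket -> illegal
(1,4): no bracket -> illegal
(1,5): flips 1 -> legal
(2,5): flips 2 -> legal
(3,0): flips 1 -> legal
(3,5): flips 1 -> legal
(4,0): flips 1 -> legal
(4,1): flips 1 -> legal
(4,2): flips 1 -> legal
(4,5): flips 2 -> legal
(5,3): no bracket -> illegal
(5,4): no bracket -> illegal
(5,5): flips 1 -> legal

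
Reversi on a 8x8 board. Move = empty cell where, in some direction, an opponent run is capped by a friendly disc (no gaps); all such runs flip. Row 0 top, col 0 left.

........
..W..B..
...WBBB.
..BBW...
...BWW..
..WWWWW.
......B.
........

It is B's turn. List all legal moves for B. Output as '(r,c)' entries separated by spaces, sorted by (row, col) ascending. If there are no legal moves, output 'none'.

(0,1): no bracket -> illegal
(0,2): no bracket -> illegal
(0,3): no bracket -> illegal
(1,1): no bracket -> illegal
(1,3): flips 1 -> legal
(1,4): flips 1 -> legal
(2,1): no bracket -> illegal
(2,2): flips 1 -> legal
(3,5): flips 1 -> legal
(3,6): no bracket -> illegal
(4,1): no bracket -> illegal
(4,2): no bracket -> illegal
(4,6): flips 3 -> legal
(4,7): no bracket -> illegal
(5,1): no bracket -> illegal
(5,7): no bracket -> illegal
(6,1): flips 1 -> legal
(6,2): no bracket -> illegal
(6,3): flips 1 -> legal
(6,4): flips 3 -> legal
(6,5): flips 1 -> legal
(6,7): no bracket -> illegal

Answer: (1,3) (1,4) (2,2) (3,5) (4,6) (6,1) (6,3) (6,4) (6,5)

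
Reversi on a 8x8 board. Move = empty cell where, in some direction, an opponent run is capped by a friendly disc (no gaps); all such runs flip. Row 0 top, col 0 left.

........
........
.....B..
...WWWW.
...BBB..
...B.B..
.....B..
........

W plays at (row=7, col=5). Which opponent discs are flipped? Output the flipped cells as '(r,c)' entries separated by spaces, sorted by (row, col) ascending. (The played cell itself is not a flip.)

Answer: (4,5) (5,5) (6,5)

Derivation:
Dir NW: first cell '.' (not opp) -> no flip
Dir N: opp run (6,5) (5,5) (4,5) capped by W -> flip
Dir NE: first cell '.' (not opp) -> no flip
Dir W: first cell '.' (not opp) -> no flip
Dir E: first cell '.' (not opp) -> no flip
Dir SW: edge -> no flip
Dir S: edge -> no flip
Dir SE: edge -> no flip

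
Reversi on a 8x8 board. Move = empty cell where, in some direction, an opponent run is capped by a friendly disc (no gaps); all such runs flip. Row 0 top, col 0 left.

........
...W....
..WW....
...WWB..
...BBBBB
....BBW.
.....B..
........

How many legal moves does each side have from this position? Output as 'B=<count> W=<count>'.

-- B to move --
(0,2): no bracket -> illegal
(0,3): flips 3 -> legal
(0,4): no bracket -> illegal
(1,1): flips 2 -> legal
(1,2): flips 2 -> legal
(1,4): no bracket -> illegal
(2,1): no bracket -> illegal
(2,4): flips 1 -> legal
(2,5): flips 1 -> legal
(3,1): no bracket -> illegal
(3,2): flips 2 -> legal
(4,2): no bracket -> illegal
(5,7): flips 1 -> legal
(6,6): flips 1 -> legal
(6,7): flips 1 -> legal
B mobility = 9
-- W to move --
(2,4): no bracket -> illegal
(2,5): no bracket -> illegal
(2,6): no bracket -> illegal
(3,2): no bracket -> illegal
(3,6): flips 2 -> legal
(3,7): no bracket -> illegal
(4,2): no bracket -> illegal
(5,2): flips 1 -> legal
(5,3): flips 3 -> legal
(5,7): no bracket -> illegal
(6,3): no bracket -> illegal
(6,4): flips 2 -> legal
(6,6): flips 2 -> legal
(7,4): flips 1 -> legal
(7,5): no bracket -> illegal
(7,6): no bracket -> illegal
W mobility = 6

Answer: B=9 W=6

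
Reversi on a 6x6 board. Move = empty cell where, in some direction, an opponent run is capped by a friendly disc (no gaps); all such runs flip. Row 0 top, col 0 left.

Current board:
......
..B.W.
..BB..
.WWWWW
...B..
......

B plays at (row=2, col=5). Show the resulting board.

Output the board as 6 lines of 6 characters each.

Answer: ......
..B.W.
..BB.B
.WWWBW
...B..
......

Derivation:
Place B at (2,5); scan 8 dirs for brackets.
Dir NW: opp run (1,4), next='.' -> no flip
Dir N: first cell '.' (not opp) -> no flip
Dir NE: edge -> no flip
Dir W: first cell '.' (not opp) -> no flip
Dir E: edge -> no flip
Dir SW: opp run (3,4) capped by B -> flip
Dir S: opp run (3,5), next='.' -> no flip
Dir SE: edge -> no flip
All flips: (3,4)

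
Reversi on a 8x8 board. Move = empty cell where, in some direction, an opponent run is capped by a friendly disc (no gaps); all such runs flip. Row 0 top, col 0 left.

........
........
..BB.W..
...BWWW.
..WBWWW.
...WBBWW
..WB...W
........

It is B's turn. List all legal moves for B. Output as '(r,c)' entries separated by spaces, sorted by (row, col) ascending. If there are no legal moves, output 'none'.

Answer: (1,5) (1,6) (2,4) (2,7) (3,7) (4,1) (4,7) (5,1) (5,2) (6,1)

Derivation:
(1,4): no bracket -> illegal
(1,5): flips 3 -> legal
(1,6): flips 2 -> legal
(2,4): flips 2 -> legal
(2,6): no bracket -> illegal
(2,7): flips 2 -> legal
(3,1): no bracket -> illegal
(3,2): no bracket -> illegal
(3,7): flips 4 -> legal
(4,1): flips 1 -> legal
(4,7): flips 3 -> legal
(5,1): flips 1 -> legal
(5,2): flips 1 -> legal
(6,1): flips 1 -> legal
(6,4): no bracket -> illegal
(6,5): no bracket -> illegal
(6,6): no bracket -> illegal
(7,1): no bracket -> illegal
(7,2): no bracket -> illegal
(7,3): no bracket -> illegal
(7,6): no bracket -> illegal
(7,7): no bracket -> illegal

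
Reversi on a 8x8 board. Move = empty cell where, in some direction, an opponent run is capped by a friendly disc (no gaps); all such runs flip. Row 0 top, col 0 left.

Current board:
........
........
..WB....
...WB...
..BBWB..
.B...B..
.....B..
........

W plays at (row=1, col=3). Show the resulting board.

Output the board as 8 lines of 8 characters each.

Place W at (1,3); scan 8 dirs for brackets.
Dir NW: first cell '.' (not opp) -> no flip
Dir N: first cell '.' (not opp) -> no flip
Dir NE: first cell '.' (not opp) -> no flip
Dir W: first cell '.' (not opp) -> no flip
Dir E: first cell '.' (not opp) -> no flip
Dir SW: first cell 'W' (not opp) -> no flip
Dir S: opp run (2,3) capped by W -> flip
Dir SE: first cell '.' (not opp) -> no flip
All flips: (2,3)

Answer: ........
...W....
..WW....
...WB...
..BBWB..
.B...B..
.....B..
........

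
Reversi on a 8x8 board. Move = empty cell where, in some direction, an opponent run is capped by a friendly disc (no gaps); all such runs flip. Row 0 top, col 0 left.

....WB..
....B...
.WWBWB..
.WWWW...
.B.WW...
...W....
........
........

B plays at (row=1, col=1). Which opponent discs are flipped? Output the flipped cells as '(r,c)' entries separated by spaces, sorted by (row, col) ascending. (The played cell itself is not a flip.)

Dir NW: first cell '.' (not opp) -> no flip
Dir N: first cell '.' (not opp) -> no flip
Dir NE: first cell '.' (not opp) -> no flip
Dir W: first cell '.' (not opp) -> no flip
Dir E: first cell '.' (not opp) -> no flip
Dir SW: first cell '.' (not opp) -> no flip
Dir S: opp run (2,1) (3,1) capped by B -> flip
Dir SE: opp run (2,2) (3,3) (4,4), next='.' -> no flip

Answer: (2,1) (3,1)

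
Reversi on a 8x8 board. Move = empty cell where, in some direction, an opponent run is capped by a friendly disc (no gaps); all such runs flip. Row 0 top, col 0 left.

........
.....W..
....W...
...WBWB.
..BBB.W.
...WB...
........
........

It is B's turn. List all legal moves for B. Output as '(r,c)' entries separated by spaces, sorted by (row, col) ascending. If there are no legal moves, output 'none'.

Answer: (0,6) (1,4) (2,2) (2,3) (2,6) (3,2) (5,2) (5,6) (6,2) (6,3) (6,4)

Derivation:
(0,4): no bracket -> illegal
(0,5): no bracket -> illegal
(0,6): flips 3 -> legal
(1,3): no bracket -> illegal
(1,4): flips 1 -> legal
(1,6): no bracket -> illegal
(2,2): flips 1 -> legal
(2,3): flips 1 -> legal
(2,5): no bracket -> illegal
(2,6): flips 1 -> legal
(3,2): flips 1 -> legal
(3,7): no bracket -> illegal
(4,5): no bracket -> illegal
(4,7): no bracket -> illegal
(5,2): flips 1 -> legal
(5,5): no bracket -> illegal
(5,6): flips 1 -> legal
(5,7): no bracket -> illegal
(6,2): flips 1 -> legal
(6,3): flips 1 -> legal
(6,4): flips 1 -> legal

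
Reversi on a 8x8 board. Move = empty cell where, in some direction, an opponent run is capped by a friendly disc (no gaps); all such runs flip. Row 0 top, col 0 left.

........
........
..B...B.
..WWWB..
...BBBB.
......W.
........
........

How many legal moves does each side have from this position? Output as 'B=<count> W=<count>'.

Answer: B=8 W=7

Derivation:
-- B to move --
(2,1): flips 1 -> legal
(2,3): flips 2 -> legal
(2,4): flips 1 -> legal
(2,5): flips 1 -> legal
(3,1): flips 3 -> legal
(4,1): no bracket -> illegal
(4,2): flips 1 -> legal
(4,7): no bracket -> illegal
(5,5): no bracket -> illegal
(5,7): no bracket -> illegal
(6,5): no bracket -> illegal
(6,6): flips 1 -> legal
(6,7): flips 1 -> legal
B mobility = 8
-- W to move --
(1,1): flips 1 -> legal
(1,2): flips 1 -> legal
(1,3): no bracket -> illegal
(1,5): no bracket -> illegal
(1,6): no bracket -> illegal
(1,7): no bracket -> illegal
(2,1): no bracket -> illegal
(2,3): no bracket -> illegal
(2,4): no bracket -> illegal
(2,5): no bracket -> illegal
(2,7): no bracket -> illegal
(3,1): no bracket -> illegal
(3,6): flips 2 -> legal
(3,7): no bracket -> illegal
(4,2): no bracket -> illegal
(4,7): no bracket -> illegal
(5,2): flips 1 -> legal
(5,3): flips 1 -> legal
(5,4): flips 2 -> legal
(5,5): flips 1 -> legal
(5,7): no bracket -> illegal
W mobility = 7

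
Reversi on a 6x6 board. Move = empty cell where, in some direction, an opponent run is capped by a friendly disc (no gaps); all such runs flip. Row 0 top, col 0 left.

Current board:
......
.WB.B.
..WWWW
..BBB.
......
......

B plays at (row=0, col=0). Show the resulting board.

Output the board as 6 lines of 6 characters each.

Answer: B.....
.BB.B.
..BWWW
..BBB.
......
......

Derivation:
Place B at (0,0); scan 8 dirs for brackets.
Dir NW: edge -> no flip
Dir N: edge -> no flip
Dir NE: edge -> no flip
Dir W: edge -> no flip
Dir E: first cell '.' (not opp) -> no flip
Dir SW: edge -> no flip
Dir S: first cell '.' (not opp) -> no flip
Dir SE: opp run (1,1) (2,2) capped by B -> flip
All flips: (1,1) (2,2)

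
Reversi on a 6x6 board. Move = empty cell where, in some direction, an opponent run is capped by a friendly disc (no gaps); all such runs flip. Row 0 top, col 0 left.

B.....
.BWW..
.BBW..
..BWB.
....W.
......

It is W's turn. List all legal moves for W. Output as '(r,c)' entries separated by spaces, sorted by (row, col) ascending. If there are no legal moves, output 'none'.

Answer: (1,0) (2,0) (2,4) (3,0) (3,1) (3,5) (4,1) (4,2) (4,5)

Derivation:
(0,1): no bracket -> illegal
(0,2): no bracket -> illegal
(1,0): flips 1 -> legal
(2,0): flips 2 -> legal
(2,4): flips 1 -> legal
(2,5): no bracket -> illegal
(3,0): flips 1 -> legal
(3,1): flips 2 -> legal
(3,5): flips 1 -> legal
(4,1): flips 1 -> legal
(4,2): flips 2 -> legal
(4,3): no bracket -> illegal
(4,5): flips 1 -> legal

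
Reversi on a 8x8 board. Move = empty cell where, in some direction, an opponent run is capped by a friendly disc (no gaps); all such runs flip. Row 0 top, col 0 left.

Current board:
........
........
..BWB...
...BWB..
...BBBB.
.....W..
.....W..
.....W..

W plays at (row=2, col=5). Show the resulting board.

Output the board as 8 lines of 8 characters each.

Place W at (2,5); scan 8 dirs for brackets.
Dir NW: first cell '.' (not opp) -> no flip
Dir N: first cell '.' (not opp) -> no flip
Dir NE: first cell '.' (not opp) -> no flip
Dir W: opp run (2,4) capped by W -> flip
Dir E: first cell '.' (not opp) -> no flip
Dir SW: first cell 'W' (not opp) -> no flip
Dir S: opp run (3,5) (4,5) capped by W -> flip
Dir SE: first cell '.' (not opp) -> no flip
All flips: (2,4) (3,5) (4,5)

Answer: ........
........
..BWWW..
...BWW..
...BBWB.
.....W..
.....W..
.....W..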